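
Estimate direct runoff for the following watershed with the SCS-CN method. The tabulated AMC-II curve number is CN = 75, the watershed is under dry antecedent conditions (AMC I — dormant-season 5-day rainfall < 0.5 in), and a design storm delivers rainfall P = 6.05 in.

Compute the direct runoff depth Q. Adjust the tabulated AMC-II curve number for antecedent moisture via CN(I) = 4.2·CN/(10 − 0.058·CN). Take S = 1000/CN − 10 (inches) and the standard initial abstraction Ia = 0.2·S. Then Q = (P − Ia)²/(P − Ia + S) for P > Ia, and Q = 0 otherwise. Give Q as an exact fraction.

Q = 31618129/19684980 in ≈ 1.606 in

Dry (AMC I): CN(I) = 4.2·75/(10 − 0.058·75) = 315/(113/20) = 6300/113 ≈ 55.752
Retention S: 1000/CN − 10 with CN=55.752 → S = 500/63 ≈ 7.937 in
Initial abstraction Ia = S/5 = (500/63)/5 = 100/63 ≈ 1.587 in
Since P=6.050 > Ia=1.587: effective rainfall P−Ia = 5623/1260 in
Q: (5623/1260)² ÷ (15623/1260) = 31618129/19684980 in (≈ 1.606 in)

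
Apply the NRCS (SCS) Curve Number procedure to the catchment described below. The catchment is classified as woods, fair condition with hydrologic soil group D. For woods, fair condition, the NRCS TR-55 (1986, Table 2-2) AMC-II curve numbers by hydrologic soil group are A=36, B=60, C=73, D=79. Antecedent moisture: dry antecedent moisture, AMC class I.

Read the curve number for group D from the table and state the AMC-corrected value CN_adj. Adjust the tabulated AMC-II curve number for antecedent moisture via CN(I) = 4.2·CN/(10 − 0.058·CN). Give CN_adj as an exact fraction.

CN_adj = 7900/129 ≈ 61.240

NRCS table: woods, fair condition, soil group D → CN(II) = 79
Adjust CN=79 to AMC I: 4.2·79/(10 − 0.058·79) → (1659/5) ÷ (2709/500) = 7900/129 ≈ 61.240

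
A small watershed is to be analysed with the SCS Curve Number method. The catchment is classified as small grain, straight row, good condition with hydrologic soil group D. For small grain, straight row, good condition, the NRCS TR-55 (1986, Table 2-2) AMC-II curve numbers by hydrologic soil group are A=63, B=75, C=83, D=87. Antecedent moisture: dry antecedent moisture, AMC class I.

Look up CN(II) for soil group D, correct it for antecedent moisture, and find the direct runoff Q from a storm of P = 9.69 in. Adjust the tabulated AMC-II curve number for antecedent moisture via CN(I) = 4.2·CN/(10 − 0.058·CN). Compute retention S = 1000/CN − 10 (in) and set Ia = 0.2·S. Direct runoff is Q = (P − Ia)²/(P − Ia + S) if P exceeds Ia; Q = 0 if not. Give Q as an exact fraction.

NRCS table: small grain, straight row, good condition, soil group D → CN(II) = 87
Adjust CN=87 to AMC I: 4.2·87/(10 − 0.058·87) → (1827/5) ÷ (2477/500) = 182700/2477 ≈ 73.759
Max retention: S = 1000/(182700/2477) − 10 = 6500/1827 in (≈ 3.558 in)
Ia = 0.2·(6500/1827) = 1300/1827 in ≈ 0.712 in
P − Ia = 9.690 − 0.712 = 1640363/182700 ≈ 8.978 in (> 0, runoff occurs)
Q = (1640363/182700)²/((1640363/182700) + 6500/1827) = (2690790771769/33379290000)/(2290363/182700) = 2690790771769/418449320100 in ≈ 6.430 in

Q = 2690790771769/418449320100 in ≈ 6.430 in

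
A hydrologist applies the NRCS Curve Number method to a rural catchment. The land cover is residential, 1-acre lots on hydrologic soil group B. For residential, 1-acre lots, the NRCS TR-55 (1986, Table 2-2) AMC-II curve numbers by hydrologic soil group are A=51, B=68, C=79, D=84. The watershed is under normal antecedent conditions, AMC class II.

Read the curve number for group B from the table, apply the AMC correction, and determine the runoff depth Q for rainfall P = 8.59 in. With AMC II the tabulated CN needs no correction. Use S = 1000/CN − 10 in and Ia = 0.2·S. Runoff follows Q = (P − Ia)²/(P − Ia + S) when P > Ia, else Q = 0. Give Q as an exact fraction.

NRCS table: residential, 1-acre lots, soil group B → CN(II) = 68
Average conditions: CN = 68 (no AMC adjustment).
Retention S: 1000/CN − 10 with CN=68.000 → S = 80/17 ≈ 4.706 in
Ia = 0.2S: 0.2·4.706 = 0.941 in (exactly 16/17)
Since P=8.590 > Ia=0.941: effective rainfall P−Ia = 13003/1700 in
Runoff Q = (P−Ia)²/(P−Ia+S) = (7.649)²/(7.649+4.706) = 169078009/35705100 ≈ 4.735 in

Q = 169078009/35705100 in ≈ 4.735 in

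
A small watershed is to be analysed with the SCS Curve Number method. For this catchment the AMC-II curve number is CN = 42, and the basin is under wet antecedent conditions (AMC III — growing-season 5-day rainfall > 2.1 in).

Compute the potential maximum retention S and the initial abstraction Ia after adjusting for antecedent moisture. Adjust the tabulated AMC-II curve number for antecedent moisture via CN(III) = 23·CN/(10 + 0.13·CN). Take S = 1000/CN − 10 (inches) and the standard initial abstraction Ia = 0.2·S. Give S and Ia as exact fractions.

Adjust CN=42 to AMC III: 23·42/(10 + 0.13·42) → 966 ÷ (773/50) = 48300/773 ≈ 62.484
Retention S: 1000/CN − 10 with CN=62.484 → S = 2900/483 ≈ 6.004 in
Ia = 0.2·(2900/483) = 580/483 in ≈ 1.201 in

S = 2900/483 in ≈ 6.004 in; Ia = 580/483 in ≈ 1.201 in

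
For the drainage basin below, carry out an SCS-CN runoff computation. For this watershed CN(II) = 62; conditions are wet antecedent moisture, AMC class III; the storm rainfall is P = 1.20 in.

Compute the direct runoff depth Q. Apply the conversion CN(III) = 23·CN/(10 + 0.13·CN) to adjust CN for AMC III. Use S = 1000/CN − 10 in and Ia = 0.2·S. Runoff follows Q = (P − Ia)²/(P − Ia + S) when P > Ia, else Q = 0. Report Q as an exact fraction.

Q = 2827442/21172535 in ≈ 0.134 in

Adjust CN=62 to AMC III: 23·62/(10 + 0.13·62) → 1426 ÷ (903/50) = 71300/903 ≈ 78.959
Max retention: S = 1000/(71300/903) − 10 = 1900/713 in (≈ 2.665 in)
Ia = 0.2S: 0.2·2.665 = 0.533 in (exactly 380/713)
Since P=1.200 > Ia=0.533: effective rainfall P−Ia = 2378/3565 in
Q: (2378/3565)² ÷ (11878/3565) = 2827442/21172535 in (≈ 0.134 in)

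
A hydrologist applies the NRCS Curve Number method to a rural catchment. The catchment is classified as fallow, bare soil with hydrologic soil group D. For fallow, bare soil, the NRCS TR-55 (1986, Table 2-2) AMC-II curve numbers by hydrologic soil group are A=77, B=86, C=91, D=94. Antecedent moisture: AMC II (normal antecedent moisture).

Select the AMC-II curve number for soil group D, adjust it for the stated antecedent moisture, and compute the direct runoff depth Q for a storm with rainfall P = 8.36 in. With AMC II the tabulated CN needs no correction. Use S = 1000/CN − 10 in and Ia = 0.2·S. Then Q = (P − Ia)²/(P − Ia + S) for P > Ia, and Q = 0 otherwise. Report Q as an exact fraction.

Q = 93566929/12247025 in ≈ 7.640 in

NRCS table: fallow, bare soil, soil group D → CN(II) = 94
Average conditions: CN = 94 (no AMC adjustment).
S = 1000/94 − 10 = 30/47 in ≈ 0.638 in
Ia = 0.2S: 0.2·0.638 = 0.128 in (exactly 6/47)
Since P=8.360 > Ia=0.128: effective rainfall P−Ia = 9673/1175 in
Runoff Q = (P−Ia)²/(P−Ia+S) = (8.232)²/(8.232+0.638) = 93566929/12247025 ≈ 7.640 in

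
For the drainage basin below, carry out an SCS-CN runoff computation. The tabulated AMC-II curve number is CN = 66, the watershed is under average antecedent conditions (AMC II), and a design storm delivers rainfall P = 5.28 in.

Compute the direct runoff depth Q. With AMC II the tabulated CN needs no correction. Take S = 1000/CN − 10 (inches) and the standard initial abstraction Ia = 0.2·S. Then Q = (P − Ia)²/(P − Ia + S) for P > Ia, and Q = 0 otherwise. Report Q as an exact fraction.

Q = 3073009/1599675 in ≈ 1.921 in

CN(II) = 66; AMC II needs no correction.
S = 1000/66 − 10 = 170/33 in ≈ 5.152 in
Initial abstraction Ia = S/5 = (170/33)/5 = 34/33 ≈ 1.030 in
Excess rainfall: 5.280 − 1.030 = 4.250 in; P > Ia so Q > 0
Q: (3506/825)² ÷ (7756/825) = 3073009/1599675 in (≈ 1.921 in)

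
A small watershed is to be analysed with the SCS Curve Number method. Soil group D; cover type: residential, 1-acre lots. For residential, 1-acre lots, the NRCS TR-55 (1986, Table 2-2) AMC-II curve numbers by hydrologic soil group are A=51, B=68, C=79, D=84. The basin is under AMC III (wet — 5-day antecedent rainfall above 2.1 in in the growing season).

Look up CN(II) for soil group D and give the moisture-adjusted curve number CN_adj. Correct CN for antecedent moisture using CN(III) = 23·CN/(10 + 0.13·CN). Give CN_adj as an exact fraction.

NRCS table: residential, 1-acre lots, soil group D → CN(II) = 84
CN(III) from CN(II)=84: (23·84)/(10 + 0.13·84) = 48300/523 ≈ 92.352

CN_adj = 48300/523 ≈ 92.352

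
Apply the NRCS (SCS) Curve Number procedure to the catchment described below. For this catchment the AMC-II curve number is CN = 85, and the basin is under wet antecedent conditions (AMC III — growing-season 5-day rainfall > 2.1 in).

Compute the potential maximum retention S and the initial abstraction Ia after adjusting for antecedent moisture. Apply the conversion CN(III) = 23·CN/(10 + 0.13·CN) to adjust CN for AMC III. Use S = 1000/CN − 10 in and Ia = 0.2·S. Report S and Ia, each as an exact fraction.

S = 300/391 in ≈ 0.767 in; Ia = 60/391 in ≈ 0.153 in

Wet (AMC III): CN(III) = 23·85/(10 + 0.13·85) = 1955/(421/20) = 39100/421 ≈ 92.874
S = 1000/(39100/421) − 10 = 300/391 in ≈ 0.767 in
Ia = 0.2S: 0.2·0.767 = 0.153 in (exactly 60/391)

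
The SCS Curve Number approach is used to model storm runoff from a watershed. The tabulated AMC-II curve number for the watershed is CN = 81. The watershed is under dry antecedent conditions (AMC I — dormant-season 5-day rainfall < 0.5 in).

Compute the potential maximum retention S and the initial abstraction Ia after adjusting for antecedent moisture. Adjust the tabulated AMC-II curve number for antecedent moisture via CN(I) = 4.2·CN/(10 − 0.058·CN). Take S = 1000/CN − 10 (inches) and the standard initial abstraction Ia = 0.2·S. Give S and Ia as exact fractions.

CN(I) from CN(II)=81: (4.2·81)/(10 − 0.058·81) = 170100/2651 ≈ 64.164
S = 1000/(170100/2651) − 10 = 9500/1701 in ≈ 5.585 in
Ia = 0.2S: 0.2·5.585 = 1.117 in (exactly 1900/1701)

S = 9500/1701 in ≈ 5.585 in; Ia = 1900/1701 in ≈ 1.117 in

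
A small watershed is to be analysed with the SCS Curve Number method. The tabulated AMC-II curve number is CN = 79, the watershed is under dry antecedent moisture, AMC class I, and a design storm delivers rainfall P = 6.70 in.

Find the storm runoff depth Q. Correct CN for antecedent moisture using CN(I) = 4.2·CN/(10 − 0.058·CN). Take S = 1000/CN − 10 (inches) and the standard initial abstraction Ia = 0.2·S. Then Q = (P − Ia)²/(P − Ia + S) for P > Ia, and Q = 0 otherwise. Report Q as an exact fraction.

CN(I) from CN(II)=79: (4.2·79)/(10 − 0.058·79) = 7900/129 ≈ 61.240
Max retention: S = 1000/(7900/129) − 10 = 500/79 in (≈ 6.329 in)
Ia = 0.2·(500/79) = 100/79 in ≈ 1.266 in
Excess rainfall: 6.700 − 1.266 = 5.434 in; P > Ia so Q > 0
Q: (4293/790)² ÷ (9293/790) = 18429849/7341470 in (≈ 2.510 in)

Q = 18429849/7341470 in ≈ 2.510 in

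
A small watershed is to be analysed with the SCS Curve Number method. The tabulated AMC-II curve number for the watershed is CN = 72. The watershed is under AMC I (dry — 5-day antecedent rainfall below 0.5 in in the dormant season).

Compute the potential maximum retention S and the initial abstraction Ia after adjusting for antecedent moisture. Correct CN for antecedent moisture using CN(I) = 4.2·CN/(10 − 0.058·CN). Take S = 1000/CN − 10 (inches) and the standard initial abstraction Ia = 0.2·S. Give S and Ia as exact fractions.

S = 250/27 in ≈ 9.259 in; Ia = 50/27 in ≈ 1.852 in

CN(I) from CN(II)=72: (4.2·72)/(10 − 0.058·72) = 675/13 ≈ 51.923
Retention S: 1000/CN − 10 with CN=51.923 → S = 250/27 ≈ 9.259 in
Ia = 0.2S: 0.2·9.259 = 1.852 in (exactly 50/27)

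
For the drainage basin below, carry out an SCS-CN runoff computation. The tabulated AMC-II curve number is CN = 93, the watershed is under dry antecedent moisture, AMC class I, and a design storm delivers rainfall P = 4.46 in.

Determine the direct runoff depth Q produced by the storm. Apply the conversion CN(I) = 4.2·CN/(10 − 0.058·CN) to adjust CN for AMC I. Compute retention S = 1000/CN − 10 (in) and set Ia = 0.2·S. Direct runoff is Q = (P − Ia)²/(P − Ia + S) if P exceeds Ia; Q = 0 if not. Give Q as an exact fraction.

Dry (AMC I): CN(I) = 4.2·93/(10 − 0.058·93) = (1953/5)/(2303/500) = 27900/329 ≈ 84.802
S = 1000/(27900/329) − 10 = 500/279 in ≈ 1.792 in
Ia = 0.2·(500/279) = 100/279 in ≈ 0.358 in
Since P=4.460 > Ia=0.358: effective rainfall P−Ia = 57217/13950 in
Q: (57217/13950)² ÷ (82217/13950) = 3273785089/1146927150 in (≈ 2.854 in)

Q = 3273785089/1146927150 in ≈ 2.854 in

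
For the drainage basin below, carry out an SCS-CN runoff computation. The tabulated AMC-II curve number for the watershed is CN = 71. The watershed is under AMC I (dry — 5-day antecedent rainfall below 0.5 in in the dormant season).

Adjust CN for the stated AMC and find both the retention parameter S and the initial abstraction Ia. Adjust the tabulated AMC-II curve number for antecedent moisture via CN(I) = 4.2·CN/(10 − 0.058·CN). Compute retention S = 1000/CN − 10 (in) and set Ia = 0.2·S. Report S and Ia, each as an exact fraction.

S = 14500/1491 in ≈ 9.725 in; Ia = 2900/1491 in ≈ 1.945 in

Dry (AMC I): CN(I) = 4.2·71/(10 − 0.058·71) = (1491/5)/(2941/500) = 149100/2941 ≈ 50.697
S = 1000/(149100/2941) − 10 = 14500/1491 in ≈ 9.725 in
Ia = 0.2·(14500/1491) = 2900/1491 in ≈ 1.945 in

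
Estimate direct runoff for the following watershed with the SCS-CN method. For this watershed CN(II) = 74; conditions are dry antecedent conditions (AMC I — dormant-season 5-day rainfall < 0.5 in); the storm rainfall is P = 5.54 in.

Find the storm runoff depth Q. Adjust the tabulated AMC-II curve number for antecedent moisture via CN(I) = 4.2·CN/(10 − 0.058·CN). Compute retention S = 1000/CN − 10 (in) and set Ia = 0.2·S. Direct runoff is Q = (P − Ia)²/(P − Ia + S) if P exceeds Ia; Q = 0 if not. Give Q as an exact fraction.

Q = 22568752441/18462646650 in ≈ 1.222 in

Adjust CN=74 to AMC I: 4.2·74/(10 − 0.058·74) → (1554/5) ÷ (1427/250) = 77700/1427 ≈ 54.450
Retention S: 1000/CN − 10 with CN=54.450 → S = 6500/777 ≈ 8.366 in
Initial abstraction Ia = S/5 = (6500/777)/5 = 1300/777 ≈ 1.673 in
Since P=5.540 > Ia=1.673: effective rainfall P−Ia = 150229/38850 in
Runoff Q = (P−Ia)²/(P−Ia+S) = (3.867)²/(3.867+8.366) = 22568752441/18462646650 ≈ 1.222 in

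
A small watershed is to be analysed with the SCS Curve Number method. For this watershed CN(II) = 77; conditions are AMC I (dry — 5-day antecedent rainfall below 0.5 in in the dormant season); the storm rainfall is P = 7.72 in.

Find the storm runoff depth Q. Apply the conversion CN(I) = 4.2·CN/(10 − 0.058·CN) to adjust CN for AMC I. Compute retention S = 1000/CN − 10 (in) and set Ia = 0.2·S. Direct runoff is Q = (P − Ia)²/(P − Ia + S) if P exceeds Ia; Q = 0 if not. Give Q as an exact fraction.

CN(I) from CN(II)=77: (4.2·77)/(10 − 0.058·77) = 161700/2767 ≈ 58.439
Retention S: 1000/CN − 10 with CN=58.439 → S = 11500/1617 ≈ 7.112 in
Initial abstraction Ia = S/5 = (11500/1617)/5 = 2300/1617 ≈ 1.422 in
Since P=7.720 > Ia=1.422: effective rainfall P−Ia = 254581/40425 in
Q: (254581/40425)² ÷ (542081/40425) = 64811485561/21913624425 in (≈ 2.958 in)

Q = 64811485561/21913624425 in ≈ 2.958 in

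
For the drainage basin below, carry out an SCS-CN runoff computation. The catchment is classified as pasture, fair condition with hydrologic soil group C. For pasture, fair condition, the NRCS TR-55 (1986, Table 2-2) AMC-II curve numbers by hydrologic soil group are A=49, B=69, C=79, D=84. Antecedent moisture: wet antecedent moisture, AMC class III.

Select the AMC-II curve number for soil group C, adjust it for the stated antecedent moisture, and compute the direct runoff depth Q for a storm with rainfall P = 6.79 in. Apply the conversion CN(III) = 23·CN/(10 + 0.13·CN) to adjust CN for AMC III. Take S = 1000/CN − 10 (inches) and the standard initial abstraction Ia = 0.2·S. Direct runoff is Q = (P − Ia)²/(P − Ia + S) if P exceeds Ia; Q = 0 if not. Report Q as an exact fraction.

NRCS table: pasture, fair condition, soil group C → CN(II) = 79
CN(III) from CN(II)=79: (23·79)/(10 + 0.13·79) = 181700/2027 ≈ 89.640
Max retention: S = 1000/(181700/2027) − 10 = 2100/1817 in (≈ 1.156 in)
Ia = 0.2S: 0.2·1.156 = 0.231 in (exactly 420/1817)
P − Ia = 6.790 − 0.231 = 1191743/181700 ≈ 6.559 in (> 0, runoff occurs)
Q: (1191743/181700)² ÷ (1401743/181700) = 28984722001/5197891900 in (≈ 5.576 in)

Q = 28984722001/5197891900 in ≈ 5.576 in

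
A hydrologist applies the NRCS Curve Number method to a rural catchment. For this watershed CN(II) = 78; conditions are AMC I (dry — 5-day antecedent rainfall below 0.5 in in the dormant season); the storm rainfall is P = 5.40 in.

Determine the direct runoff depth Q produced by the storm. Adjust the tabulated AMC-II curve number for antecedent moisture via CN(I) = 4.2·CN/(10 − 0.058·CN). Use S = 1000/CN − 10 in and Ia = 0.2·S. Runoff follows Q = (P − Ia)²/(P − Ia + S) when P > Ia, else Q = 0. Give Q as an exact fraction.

Q = 275991769/180642735 in ≈ 1.528 in

CN(I) from CN(II)=78: (4.2·78)/(10 − 0.058·78) = 81900/1369 ≈ 59.825
Max retention: S = 1000/(81900/1369) − 10 = 5500/819 in (≈ 6.716 in)
Initial abstraction Ia = S/5 = (5500/819)/5 = 1100/819 ≈ 1.343 in
P − Ia = 5.400 − 1.343 = 16613/4095 ≈ 4.057 in (> 0, runoff occurs)
Q = (16613/4095)²/((16613/4095) + 5500/819) = (275991769/16769025)/(44113/4095) = 275991769/180642735 in ≈ 1.528 in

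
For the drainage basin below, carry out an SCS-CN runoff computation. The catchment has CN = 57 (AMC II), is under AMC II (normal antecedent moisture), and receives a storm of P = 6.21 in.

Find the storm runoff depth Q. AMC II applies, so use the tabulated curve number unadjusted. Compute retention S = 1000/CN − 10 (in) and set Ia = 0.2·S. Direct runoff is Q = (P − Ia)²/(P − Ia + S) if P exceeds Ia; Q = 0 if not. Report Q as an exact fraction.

Q = 718079209/397842900 in ≈ 1.805 in

AMC II — tabulated CN = 57 applies directly.
Max retention: S = 1000/57 − 10 = 430/57 in (≈ 7.544 in)
Initial abstraction Ia = S/5 = (430/57)/5 = 86/57 ≈ 1.509 in
P − Ia = 6.210 − 1.509 = 26797/5700 ≈ 4.701 in (> 0, runoff occurs)
Runoff Q = (P−Ia)²/(P−Ia+S) = (4.701)²/(4.701+7.544) = 718079209/397842900 ≈ 1.805 in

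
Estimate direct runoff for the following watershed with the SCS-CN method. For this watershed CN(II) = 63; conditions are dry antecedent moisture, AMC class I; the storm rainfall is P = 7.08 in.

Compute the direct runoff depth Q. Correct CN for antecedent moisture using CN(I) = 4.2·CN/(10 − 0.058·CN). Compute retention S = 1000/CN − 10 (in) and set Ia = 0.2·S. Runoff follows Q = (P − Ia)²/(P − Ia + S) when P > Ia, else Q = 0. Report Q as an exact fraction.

CN(I) from CN(II)=63: (4.2·63)/(10 − 0.058·63) = 132300/3173 ≈ 41.696
Max retention: S = 1000/(132300/3173) − 10 = 18500/1323 in (≈ 13.983 in)
Ia = 0.2·(18500/1323) = 3700/1323 in ≈ 2.797 in
P − Ia = 7.080 − 2.797 = 141671/33075 ≈ 4.283 in (> 0, runoff occurs)
Q: (141671/33075)² ÷ (604171/33075) = 20070672241/19982955825 in (≈ 1.004 in)

Q = 20070672241/19982955825 in ≈ 1.004 in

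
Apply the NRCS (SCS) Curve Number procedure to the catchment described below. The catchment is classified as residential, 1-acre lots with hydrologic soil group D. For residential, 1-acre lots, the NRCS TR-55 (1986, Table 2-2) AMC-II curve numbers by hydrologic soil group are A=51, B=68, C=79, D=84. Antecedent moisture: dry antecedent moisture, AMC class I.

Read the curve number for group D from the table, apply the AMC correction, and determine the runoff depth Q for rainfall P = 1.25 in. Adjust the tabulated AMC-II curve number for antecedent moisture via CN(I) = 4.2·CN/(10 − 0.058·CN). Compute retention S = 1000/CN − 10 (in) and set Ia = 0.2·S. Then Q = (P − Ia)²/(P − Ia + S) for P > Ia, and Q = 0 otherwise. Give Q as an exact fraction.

Q = 73205/3035844 in ≈ 0.024 in

NRCS table: residential, 1-acre lots, soil group D → CN(II) = 84
CN(I) from CN(II)=84: (4.2·84)/(10 − 0.058·84) = 44100/641 ≈ 68.799
Max retention: S = 1000/(44100/641) − 10 = 2000/441 in (≈ 4.535 in)
Ia = 0.2S: 0.2·4.535 = 0.907 in (exactly 400/441)
Excess rainfall: 1.250 − 0.907 = 0.343 in; P > Ia so Q > 0
Runoff Q = (P−Ia)²/(P−Ia+S) = (0.343)²/(0.343+4.535) = 73205/3035844 ≈ 0.024 in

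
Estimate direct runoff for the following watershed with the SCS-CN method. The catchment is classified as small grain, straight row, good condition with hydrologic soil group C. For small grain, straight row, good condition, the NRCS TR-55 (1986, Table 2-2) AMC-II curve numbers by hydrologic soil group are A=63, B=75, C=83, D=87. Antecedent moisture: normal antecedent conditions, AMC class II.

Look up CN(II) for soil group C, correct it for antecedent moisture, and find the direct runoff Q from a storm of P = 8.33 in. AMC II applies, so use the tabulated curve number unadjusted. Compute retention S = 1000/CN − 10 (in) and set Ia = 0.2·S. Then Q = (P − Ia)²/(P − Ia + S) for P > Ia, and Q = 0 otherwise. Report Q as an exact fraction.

NRCS table: small grain, straight row, good condition, soil group C → CN(II) = 83
CN(II) = 83; AMC II needs no correction.
S = 1000/83 − 10 = 170/83 in ≈ 2.048 in
Initial abstraction Ia = S/5 = (170/83)/5 = 34/83 ≈ 0.410 in
Since P=8.330 > Ia=0.410: effective rainfall P−Ia = 65739/8300 in
Q = (65739/8300)²/((65739/8300) + 170/83) = (4321616121/68890000)/(82739/8300) = 254212713/40396100 in ≈ 6.293 in

Q = 254212713/40396100 in ≈ 6.293 in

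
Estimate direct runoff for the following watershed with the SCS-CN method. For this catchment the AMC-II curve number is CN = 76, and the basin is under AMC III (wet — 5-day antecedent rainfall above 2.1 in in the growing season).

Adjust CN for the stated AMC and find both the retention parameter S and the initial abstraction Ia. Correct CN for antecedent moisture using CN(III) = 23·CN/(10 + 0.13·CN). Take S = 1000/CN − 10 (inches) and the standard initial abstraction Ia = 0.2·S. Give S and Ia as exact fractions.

S = 600/437 in ≈ 1.373 in; Ia = 120/437 in ≈ 0.275 in

Adjust CN=76 to AMC III: 23·76/(10 + 0.13·76) → 1748 ÷ (497/25) = 43700/497 ≈ 87.928
S = 1000/(43700/497) − 10 = 600/437 in ≈ 1.373 in
Initial abstraction Ia = S/5 = (600/437)/5 = 120/437 ≈ 0.275 in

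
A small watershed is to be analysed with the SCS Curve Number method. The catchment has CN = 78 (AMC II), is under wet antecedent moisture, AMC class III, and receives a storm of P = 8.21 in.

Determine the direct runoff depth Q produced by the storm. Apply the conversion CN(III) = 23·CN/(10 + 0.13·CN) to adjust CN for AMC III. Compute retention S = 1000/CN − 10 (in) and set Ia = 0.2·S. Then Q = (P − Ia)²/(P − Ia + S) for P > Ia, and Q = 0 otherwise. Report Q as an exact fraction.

Q = 510420226969/73951998900 in ≈ 6.902 in

Adjust CN=78 to AMC III: 23·78/(10 + 0.13·78) → 1794 ÷ (1007/50) = 89700/1007 ≈ 89.076
Retention S: 1000/CN − 10 with CN=89.076 → S = 1100/897 ≈ 1.226 in
Initial abstraction Ia = S/5 = (1100/897)/5 = 220/897 ≈ 0.245 in
P − Ia = 8.210 − 0.245 = 714437/89700 ≈ 7.965 in (> 0, runoff occurs)
Runoff Q = (P−Ia)²/(P−Ia+S) = (7.965)²/(7.965+1.226) = 510420226969/73951998900 ≈ 6.902 in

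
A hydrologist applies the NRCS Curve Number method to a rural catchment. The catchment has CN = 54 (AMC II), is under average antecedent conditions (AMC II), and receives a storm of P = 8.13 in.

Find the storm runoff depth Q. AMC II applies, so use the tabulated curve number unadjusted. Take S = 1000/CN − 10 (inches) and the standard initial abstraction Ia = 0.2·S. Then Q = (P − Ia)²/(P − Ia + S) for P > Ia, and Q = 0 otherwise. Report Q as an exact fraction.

Average conditions: CN = 54 (no AMC adjustment).
S = 1000/54 − 10 = 230/27 in ≈ 8.519 in
Ia = 0.2S: 0.2·8.519 = 1.704 in (exactly 46/27)
P − Ia = 8.130 − 1.704 = 17351/2700 ≈ 6.426 in (> 0, runoff occurs)
Q = (17351/2700)²/((17351/2700) + 230/27) = (301057201/7290000)/(40351/2700) = 301057201/108947700 in ≈ 2.763 in

Q = 301057201/108947700 in ≈ 2.763 in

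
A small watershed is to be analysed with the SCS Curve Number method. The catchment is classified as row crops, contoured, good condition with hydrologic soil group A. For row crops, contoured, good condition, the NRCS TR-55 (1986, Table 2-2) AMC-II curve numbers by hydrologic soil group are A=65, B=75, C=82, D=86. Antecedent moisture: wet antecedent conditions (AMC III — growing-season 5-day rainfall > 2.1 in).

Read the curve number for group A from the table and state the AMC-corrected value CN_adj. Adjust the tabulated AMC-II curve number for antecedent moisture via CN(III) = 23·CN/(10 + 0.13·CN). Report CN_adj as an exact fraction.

NRCS table: row crops, contoured, good condition, soil group A → CN(II) = 65
Wet (AMC III): CN(III) = 23·65/(10 + 0.13·65) = 1495/(369/20) = 29900/369 ≈ 81.030

CN_adj = 29900/369 ≈ 81.030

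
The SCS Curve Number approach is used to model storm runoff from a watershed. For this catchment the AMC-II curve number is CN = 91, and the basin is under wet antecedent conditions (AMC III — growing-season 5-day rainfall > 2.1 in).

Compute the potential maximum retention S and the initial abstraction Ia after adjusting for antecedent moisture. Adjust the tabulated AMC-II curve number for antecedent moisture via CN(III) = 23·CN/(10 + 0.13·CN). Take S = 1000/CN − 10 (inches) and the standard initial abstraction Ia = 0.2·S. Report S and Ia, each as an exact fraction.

S = 900/2093 in ≈ 0.430 in; Ia = 180/2093 in ≈ 0.086 in

Wet (AMC III): CN(III) = 23·91/(10 + 0.13·91) = 2093/(2183/100) = 209300/2183 ≈ 95.877
S = 1000/(209300/2183) − 10 = 900/2093 in ≈ 0.430 in
Ia = 0.2S: 0.2·0.430 = 0.086 in (exactly 180/2093)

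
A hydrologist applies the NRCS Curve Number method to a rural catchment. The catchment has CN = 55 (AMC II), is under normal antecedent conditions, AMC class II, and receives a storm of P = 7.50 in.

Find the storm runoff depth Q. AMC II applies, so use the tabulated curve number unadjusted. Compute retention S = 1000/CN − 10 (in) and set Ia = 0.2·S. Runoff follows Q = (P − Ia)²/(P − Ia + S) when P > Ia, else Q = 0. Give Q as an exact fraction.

Q = 5547/2266 in ≈ 2.448 in

CN(II) = 55; AMC II needs no correction.
Retention S: 1000/CN − 10 with CN=55.000 → S = 90/11 ≈ 8.182 in
Ia = 0.2·(90/11) = 18/11 in ≈ 1.636 in
Since P=7.500 > Ia=1.636: effective rainfall P−Ia = 129/22 in
Runoff Q = (P−Ia)²/(P−Ia+S) = (5.864)²/(5.864+8.182) = 5547/2266 ≈ 2.448 in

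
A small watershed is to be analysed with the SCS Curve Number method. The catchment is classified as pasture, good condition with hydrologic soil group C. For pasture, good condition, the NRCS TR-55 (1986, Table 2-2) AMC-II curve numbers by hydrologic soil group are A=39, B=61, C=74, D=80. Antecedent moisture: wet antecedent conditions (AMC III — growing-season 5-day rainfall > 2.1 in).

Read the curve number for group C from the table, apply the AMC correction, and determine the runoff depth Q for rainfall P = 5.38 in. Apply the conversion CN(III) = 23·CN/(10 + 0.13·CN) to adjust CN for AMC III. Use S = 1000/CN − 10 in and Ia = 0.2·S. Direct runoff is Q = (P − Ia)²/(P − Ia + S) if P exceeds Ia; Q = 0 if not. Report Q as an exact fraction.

Q = 46621014561/11953103450 in ≈ 3.900 in

NRCS table: pasture, good condition, soil group C → CN(II) = 74
Wet (AMC III): CN(III) = 23·74/(10 + 0.13·74) = 1702/(981/50) = 85100/981 ≈ 86.748
Max retention: S = 1000/(85100/981) − 10 = 1300/851 in (≈ 1.528 in)
Initial abstraction Ia = S/5 = (1300/851)/5 = 260/851 ≈ 0.306 in
Excess rainfall: 5.380 − 0.306 = 5.074 in; P > Ia so Q > 0
Q = (215919/42550)²/((215919/42550) + 1300/851) = (46621014561/1810502500)/(280919/42550) = 46621014561/11953103450 in ≈ 3.900 in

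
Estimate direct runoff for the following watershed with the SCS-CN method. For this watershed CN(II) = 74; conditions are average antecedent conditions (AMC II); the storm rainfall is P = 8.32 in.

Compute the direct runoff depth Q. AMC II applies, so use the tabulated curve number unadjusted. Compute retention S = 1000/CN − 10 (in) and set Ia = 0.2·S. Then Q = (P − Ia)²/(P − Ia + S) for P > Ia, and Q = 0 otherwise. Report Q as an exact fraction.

AMC II — tabulated CN = 74 applies directly.
S = 1000/74 − 10 = 130/37 in ≈ 3.514 in
Ia = 0.2·(130/37) = 26/37 in ≈ 0.703 in
Excess rainfall: 8.320 − 0.703 = 7.617 in; P > Ia so Q > 0
Q = (7046/925)²/((7046/925) + 130/37) = (49646116/855625)/(10296/925) = 954733/183150 in ≈ 5.213 in

Q = 954733/183150 in ≈ 5.213 in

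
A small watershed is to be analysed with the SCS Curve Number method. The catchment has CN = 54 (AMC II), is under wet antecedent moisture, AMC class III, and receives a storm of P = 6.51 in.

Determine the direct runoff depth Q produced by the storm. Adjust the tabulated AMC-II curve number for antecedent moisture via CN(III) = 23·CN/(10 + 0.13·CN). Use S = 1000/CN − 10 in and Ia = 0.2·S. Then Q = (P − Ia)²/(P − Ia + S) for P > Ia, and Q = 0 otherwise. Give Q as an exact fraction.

Q = 242642929/69057900 in ≈ 3.514 in

Wet (AMC III): CN(III) = 23·54/(10 + 0.13·54) = 1242/(851/50) = 2700/37 ≈ 72.973
Max retention: S = 1000/(2700/37) − 10 = 100/27 in (≈ 3.704 in)
Initial abstraction Ia = S/5 = (100/27)/5 = 20/27 ≈ 0.741 in
P − Ia = 6.510 − 0.741 = 15577/2700 ≈ 5.769 in (> 0, runoff occurs)
Q: (15577/2700)² ÷ (25577/2700) = 242642929/69057900 in (≈ 3.514 in)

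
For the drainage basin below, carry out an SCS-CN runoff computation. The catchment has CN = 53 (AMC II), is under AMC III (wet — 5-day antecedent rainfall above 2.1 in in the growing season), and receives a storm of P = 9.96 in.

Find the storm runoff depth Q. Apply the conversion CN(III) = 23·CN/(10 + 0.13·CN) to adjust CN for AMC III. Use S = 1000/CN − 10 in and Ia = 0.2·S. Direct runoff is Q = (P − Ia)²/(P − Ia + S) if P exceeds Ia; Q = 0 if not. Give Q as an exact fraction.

Adjust CN=53 to AMC III: 23·53/(10 + 0.13·53) → 1219 ÷ (1689/100) = 121900/1689 ≈ 72.173
S = 1000/(121900/1689) − 10 = 4700/1219 in ≈ 3.856 in
Ia = 0.2S: 0.2·3.856 = 0.771 in (exactly 940/1219)
Excess rainfall: 9.960 − 0.771 = 9.189 in; P > Ia so Q > 0
Q: (280031/30475)² ÷ (397531/30475) = 78417360961/12114757225 in (≈ 6.473 in)

Q = 78417360961/12114757225 in ≈ 6.473 in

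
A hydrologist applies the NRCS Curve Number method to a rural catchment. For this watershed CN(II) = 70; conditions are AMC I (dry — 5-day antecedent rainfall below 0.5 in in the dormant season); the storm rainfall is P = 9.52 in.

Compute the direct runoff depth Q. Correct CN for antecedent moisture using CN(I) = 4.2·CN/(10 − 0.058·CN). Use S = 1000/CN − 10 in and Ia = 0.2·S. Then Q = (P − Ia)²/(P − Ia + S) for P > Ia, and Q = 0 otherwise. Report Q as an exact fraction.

Adjust CN=70 to AMC I: 4.2·70/(10 − 0.058·70) → 294 ÷ (297/50) = 4900/99 ≈ 49.495
Retention S: 1000/CN − 10 with CN=49.495 → S = 500/49 ≈ 10.204 in
Ia = 0.2·(500/49) = 100/49 in ≈ 2.041 in
Since P=9.520 > Ia=2.041: effective rainfall P−Ia = 9162/1225 in
Runoff Q = (P−Ia)²/(P−Ia+S) = (7.479)²/(7.479+10.204) = 41971122/13267975 ≈ 3.163 in

Q = 41971122/13267975 in ≈ 3.163 in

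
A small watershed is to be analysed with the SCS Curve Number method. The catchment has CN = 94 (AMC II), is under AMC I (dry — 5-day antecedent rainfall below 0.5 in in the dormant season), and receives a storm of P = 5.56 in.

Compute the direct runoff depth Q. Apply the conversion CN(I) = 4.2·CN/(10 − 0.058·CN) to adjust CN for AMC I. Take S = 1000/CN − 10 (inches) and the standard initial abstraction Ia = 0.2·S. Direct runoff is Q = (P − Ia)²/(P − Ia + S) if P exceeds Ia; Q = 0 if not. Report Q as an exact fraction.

Q = 1868919361/458387475 in ≈ 4.077 in

Dry (AMC I): CN(I) = 4.2·94/(10 − 0.058·94) = (1974/5)/(1137/250) = 32900/379 ≈ 86.807
Retention S: 1000/CN − 10 with CN=86.807 → S = 500/329 ≈ 1.520 in
Ia = 0.2S: 0.2·1.520 = 0.304 in (exactly 100/329)
Excess rainfall: 5.560 − 0.304 = 5.256 in; P > Ia so Q > 0
Runoff Q = (P−Ia)²/(P−Ia+S) = (5.256)²/(5.256+1.520) = 1868919361/458387475 ≈ 4.077 in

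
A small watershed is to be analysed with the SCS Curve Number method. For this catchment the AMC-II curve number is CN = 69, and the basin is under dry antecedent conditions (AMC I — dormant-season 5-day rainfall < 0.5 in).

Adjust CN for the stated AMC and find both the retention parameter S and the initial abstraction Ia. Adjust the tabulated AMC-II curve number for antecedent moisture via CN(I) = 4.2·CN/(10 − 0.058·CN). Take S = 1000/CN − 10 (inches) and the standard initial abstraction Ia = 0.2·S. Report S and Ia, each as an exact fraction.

S = 15500/1449 in ≈ 10.697 in; Ia = 3100/1449 in ≈ 2.139 in

Dry (AMC I): CN(I) = 4.2·69/(10 − 0.058·69) = (1449/5)/(2999/500) = 144900/2999 ≈ 48.316
Max retention: S = 1000/(144900/2999) − 10 = 15500/1449 in (≈ 10.697 in)
Ia = 0.2S: 0.2·10.697 = 2.139 in (exactly 3100/1449)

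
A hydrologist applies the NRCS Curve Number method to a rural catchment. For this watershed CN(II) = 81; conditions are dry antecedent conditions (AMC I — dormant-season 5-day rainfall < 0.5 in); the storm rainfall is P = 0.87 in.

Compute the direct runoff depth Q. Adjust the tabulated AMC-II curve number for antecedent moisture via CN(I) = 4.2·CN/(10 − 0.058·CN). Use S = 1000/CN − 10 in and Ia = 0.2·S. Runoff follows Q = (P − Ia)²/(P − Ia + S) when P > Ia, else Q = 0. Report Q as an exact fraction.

Q = 0 in ≈ 0.000 in

Adjust CN=81 to AMC I: 4.2·81/(10 − 0.058·81) → (1701/5) ÷ (2651/500) = 170100/2651 ≈ 64.164
Max retention: S = 1000/(170100/2651) − 10 = 9500/1701 in (≈ 5.585 in)
Ia = 0.2·(9500/1701) = 1900/1701 in ≈ 1.117 in
P = 0.870 ≤ Ia = 1.117 in: entire storm abstracted, Q = 0.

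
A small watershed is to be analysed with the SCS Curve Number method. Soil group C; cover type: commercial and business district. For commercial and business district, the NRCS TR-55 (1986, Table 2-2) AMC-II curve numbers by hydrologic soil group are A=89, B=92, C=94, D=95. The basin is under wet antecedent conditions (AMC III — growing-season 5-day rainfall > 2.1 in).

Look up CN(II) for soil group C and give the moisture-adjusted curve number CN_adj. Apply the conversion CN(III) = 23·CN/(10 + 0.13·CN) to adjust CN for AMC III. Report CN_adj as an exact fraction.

CN_adj = 108100/1111 ≈ 97.300

NRCS table: commercial and business district, soil group C → CN(II) = 94
Adjust CN=94 to AMC III: 23·94/(10 + 0.13·94) → 2162 ÷ (1111/50) = 108100/1111 ≈ 97.300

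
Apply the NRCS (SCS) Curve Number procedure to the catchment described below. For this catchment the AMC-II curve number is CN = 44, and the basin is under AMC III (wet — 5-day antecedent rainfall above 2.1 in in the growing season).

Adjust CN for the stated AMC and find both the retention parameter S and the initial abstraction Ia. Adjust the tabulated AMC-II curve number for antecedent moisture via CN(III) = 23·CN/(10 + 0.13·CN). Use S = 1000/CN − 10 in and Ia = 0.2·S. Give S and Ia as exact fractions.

Wet (AMC III): CN(III) = 23·44/(10 + 0.13·44) = 1012/(393/25) = 25300/393 ≈ 64.377
Max retention: S = 1000/(25300/393) − 10 = 1400/253 in (≈ 5.534 in)
Initial abstraction Ia = S/5 = (1400/253)/5 = 280/253 ≈ 1.107 in

S = 1400/253 in ≈ 5.534 in; Ia = 280/253 in ≈ 1.107 in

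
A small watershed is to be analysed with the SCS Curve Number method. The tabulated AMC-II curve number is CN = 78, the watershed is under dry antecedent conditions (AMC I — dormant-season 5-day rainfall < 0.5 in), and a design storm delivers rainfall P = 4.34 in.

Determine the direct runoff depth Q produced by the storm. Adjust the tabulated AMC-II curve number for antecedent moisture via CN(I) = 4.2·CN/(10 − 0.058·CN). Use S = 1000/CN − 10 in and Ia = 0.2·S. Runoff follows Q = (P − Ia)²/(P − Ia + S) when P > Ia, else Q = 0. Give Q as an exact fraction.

Adjust CN=78 to AMC I: 4.2·78/(10 − 0.058·78) → (1638/5) ÷ (1369/250) = 81900/1369 ≈ 59.825
Retention S: 1000/CN − 10 with CN=59.825 → S = 5500/819 ≈ 6.716 in
Ia = 0.2·(5500/819) = 1100/819 in ≈ 1.343 in
P − Ia = 4.340 − 1.343 = 122723/40950 ≈ 2.997 in (> 0, runoff occurs)
Runoff Q = (P−Ia)²/(P−Ia+S) = (2.997)²/(2.997+6.716) = 15060934729/16286756850 ≈ 0.925 in

Q = 15060934729/16286756850 in ≈ 0.925 in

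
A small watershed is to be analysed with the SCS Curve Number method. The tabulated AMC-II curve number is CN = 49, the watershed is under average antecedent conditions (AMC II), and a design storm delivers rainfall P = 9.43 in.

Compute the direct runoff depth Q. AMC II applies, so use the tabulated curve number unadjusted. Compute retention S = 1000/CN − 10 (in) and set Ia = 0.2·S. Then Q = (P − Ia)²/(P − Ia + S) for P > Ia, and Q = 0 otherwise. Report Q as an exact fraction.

Q = 1296504049/426334300 in ≈ 3.041 in

AMC II — tabulated CN = 49 applies directly.
S = 1000/49 − 10 = 510/49 in ≈ 10.408 in
Initial abstraction Ia = S/5 = (510/49)/5 = 102/49 ≈ 2.082 in
Since P=9.430 > Ia=2.082: effective rainfall P−Ia = 36007/4900 in
Runoff Q = (P−Ia)²/(P−Ia+S) = (7.348)²/(7.348+10.408) = 1296504049/426334300 ≈ 3.041 in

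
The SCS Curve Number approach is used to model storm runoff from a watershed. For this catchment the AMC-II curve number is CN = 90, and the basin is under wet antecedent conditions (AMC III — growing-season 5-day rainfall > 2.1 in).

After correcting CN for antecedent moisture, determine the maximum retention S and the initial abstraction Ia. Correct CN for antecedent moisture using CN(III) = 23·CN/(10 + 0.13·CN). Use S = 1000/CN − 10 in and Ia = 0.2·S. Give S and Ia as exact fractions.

CN(III) from CN(II)=90: (23·90)/(10 + 0.13·90) = 20700/217 ≈ 95.392
Retention S: 1000/CN − 10 with CN=95.392 → S = 100/207 ≈ 0.483 in
Ia = 0.2S: 0.2·0.483 = 0.097 in (exactly 20/207)

S = 100/207 in ≈ 0.483 in; Ia = 20/207 in ≈ 0.097 in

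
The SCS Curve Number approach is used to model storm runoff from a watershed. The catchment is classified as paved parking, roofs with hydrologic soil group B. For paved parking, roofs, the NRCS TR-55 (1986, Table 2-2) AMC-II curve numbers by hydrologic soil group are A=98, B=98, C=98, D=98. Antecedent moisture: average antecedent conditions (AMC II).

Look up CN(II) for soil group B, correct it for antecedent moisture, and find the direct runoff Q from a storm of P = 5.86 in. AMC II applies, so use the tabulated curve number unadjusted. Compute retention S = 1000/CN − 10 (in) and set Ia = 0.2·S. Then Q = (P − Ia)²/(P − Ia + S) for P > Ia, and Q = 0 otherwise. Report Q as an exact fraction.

NRCS table: paved parking, roofs, soil group B → CN(II) = 98
Average conditions: CN = 98 (no AMC adjustment).
Max retention: S = 1000/98 − 10 = 10/49 in (≈ 0.204 in)
Ia = 0.2·(10/49) = 2/49 in ≈ 0.041 in
Since P=5.860 > Ia=0.041: effective rainfall P−Ia = 14257/2450 in
Q = (14257/2450)²/((14257/2450) + 10/49) = (203262049/6002500)/(14757/2450) = 203262049/36154650 in ≈ 5.622 in

Q = 203262049/36154650 in ≈ 5.622 in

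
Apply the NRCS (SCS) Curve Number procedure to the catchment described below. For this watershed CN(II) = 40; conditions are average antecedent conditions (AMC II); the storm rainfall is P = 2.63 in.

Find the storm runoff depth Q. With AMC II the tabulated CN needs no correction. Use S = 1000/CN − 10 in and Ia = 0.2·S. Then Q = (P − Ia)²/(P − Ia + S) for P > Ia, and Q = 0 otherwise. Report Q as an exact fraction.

Q = 0 in ≈ 0.000 in

AMC II — tabulated CN = 40 applies directly.
Retention S: 1000/CN − 10 with CN=40.000 → S = 15 ≈ 15.000 in
Initial abstraction Ia = S/5 = 15/5 = 3 ≈ 3.000 in
P = 2.630 ≤ Ia = 3.000 in: entire storm abstracted, Q = 0.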